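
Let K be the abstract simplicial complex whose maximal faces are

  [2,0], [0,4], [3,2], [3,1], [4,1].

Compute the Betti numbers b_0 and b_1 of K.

Take the total order 0 < 1 < 2 < 3 < 4 on the vertex set. Then K (dimension 1) consists of the simplices:

  0-simplices (5): [0], [1], [2], [3], [4]
  1-simplices (5): [0,2], [0,4], [1,3], [1,4], [2,3]

giving chain groups C_0 ≅ Z^5, C_1 ≅ Z^5.

Boundary ∂_1: C_1 → C_0 is given by ∂[p,q] = [q] − [p]. For instance
  ∂[0,4] = [4] − [0].
As a 5×5 matrix over Z this has rank 4, with invariant factors (1,1,1,1).

Now H_k = ker ∂_k / im ∂_{k+1}, so:

  H_0: rank C_0 − rank ∂_1 = 5 − 4 = 1, and the invariant factors of ∂_1 are all 1, so H_0 = Z.
  H_1: rank ker ∂_1 − rank ∂_2 = (5 − 4) − 0 = 1, and there is no ∂_2, so H_1 = Z.

As a check, the Euler characteristic is 5 − 5 = 0, which agrees with 1 − 1 = 0.

Hence the Betti numbers are b_0 = 1, b_1 = 1.

b_0 = 1, b_1 = 1.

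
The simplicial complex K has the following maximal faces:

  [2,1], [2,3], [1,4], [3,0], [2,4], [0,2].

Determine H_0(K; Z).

H_0 = Z.

Order the vertices as 0 < 1 < 2 < 3 < 4. Listing each simplex with vertices in this order, K has dimension 1 with simplices:

  0-simplices (5): [0], [1], [2], [3], [4]
  1-simplices (6): [0,2], [0,3], [1,2], [1,4], [2,3], [2,4]

giving chain groups C_0 ≅ Z^5, C_1 ≅ Z^6.

The boundary map ∂_1: C_1 → C_0 maps an edge to its endpoints' difference, ∂[p,q] = q − p. For instance
  ∂[0,3] = [3] − [0].
The resulting 5×6 matrix has rank 4, and its Smith normal form has invariant factors (1,1,1,1).

From H_k ≅ ker(∂_k) / im(∂_{k+1}) we obtain:

  H_0: rank C_0 − rank ∂_1 = 5 − 4 = 1, and the invariant factors of ∂_1 are all 1, so H_0 ≅ Z.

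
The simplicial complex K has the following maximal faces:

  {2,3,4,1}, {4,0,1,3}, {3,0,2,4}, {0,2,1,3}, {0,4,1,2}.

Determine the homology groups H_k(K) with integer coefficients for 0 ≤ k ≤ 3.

Order the vertices as 0 < 1 < 2 < 3 < 4. Listing each simplex with vertices in this order, K has dimension 3 with simplices:

  0-simplices (5): [0], [1], [2], [3], [4]
  1-simplices (10): [0,1], [0,2], [0,3], [0,4], [1,2], [1,3], [1,4], [2,3], [2,4], [3,4]
  2-simplices (10): [0,1,2], [0,1,3], [0,1,4], [0,2,3], [0,2,4], [0,3,4], [1,2,3], [1,2,4], [1,3,4], [2,3,4]
  3-simplices (5): [0,1,2,3], [0,1,2,4], [0,1,3,4], [0,2,3,4], [1,2,3,4]

Hence C_0 ≅ Z^5, C_1 ≅ Z^10, C_2 ≅ Z^10, C_3 ≅ Z^5.

∂_1: C_1 → C_0 sends each edge [p,q] (with p < q) to q − p. For instance
  ∂[0,2] = [2] − [0].
The 5×10 boundary matrix has rank 4 and Smith normal form diag(1,1,1,1).

Boundary ∂_2: C_2 → C_1 sends each 2-simplex [p,q,r] to [q,r] − [p,r] + [p,q]. For instance
  ∂[0,2,3] = [2,3] − [0,3] + [0,2],
  ∂[0,1,3] = [1,3] − [0,3] + [0,1].
As a 10×10 matrix over Z this has rank 6, with invariant factors (1,1,1,1,1,1).

Boundary ∂_3: C_3 → C_2 sends each 3-simplex σ to the alternating sum Σ_i (−1)^i (σ with its i-th vertex removed). For instance
  ∂[0,2,3,4] = [2,3,4] − [0,3,4] + [0,2,4] − [0,2,3],
  ∂[0,1,3,4] = [1,3,4] − [0,3,4] + [0,1,4] − [0,1,3].
This gives a 10×5 integer matrix of rank 4; reducing to Smith normal form yields diagonal entries (1,1,1,1).

Computing H_k = (kernel of ∂_k) / (image of ∂_{k+1}):

  H_0: rank C_0 − rank ∂_1 = 5 − 4 = 1, and the invariant factors of ∂_1 are all 1, so H_0 ≅ Z.
  H_1: rank ker ∂_1 − rank ∂_2 = (10 − 4) − 6 = 0, and the invariant factors of ∂_2 are all 1, so H_1 ≅ 0.
  H_2: rank ker ∂_2 − rank ∂_3 = (10 − 6) − 4 = 0, and the invariant factors of ∂_3 are all 1, so H_2 ≅ 0.
  H_3: rank ker ∂_3 − rank ∂_4 = (5 − 4) − 0 = 1, and there is no ∂_4, so H_3 ≅ Z.

As a check, the Euler characteristic is 5 − 10 + 10 − 5 = 0, which agrees with 1 − 0 + 0 − 1 = 0.
(K is a triangulation of the 3-sphere S^3.)

H_0 ≅ Z,  H_1 = 0,  H_2 = 0,  H_3 ≅ Z.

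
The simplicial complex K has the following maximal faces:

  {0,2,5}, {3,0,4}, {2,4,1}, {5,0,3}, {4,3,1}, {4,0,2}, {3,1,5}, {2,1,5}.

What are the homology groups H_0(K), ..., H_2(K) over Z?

Take the total order 0 < 1 < 2 < 3 < 4 < 5 on the vertex set. Then K (dimension 2) consists of the simplices:

  0-simplices (6): [0], [1], [2], [3], [4], [5]
  1-simplices (12): [0,2], [0,3], [0,4], [0,5], [1,2], [1,3], [1,4], [1,5], [2,4], [2,5], [3,4], [3,5]
  2-simplices (8): [0,2,4], [0,2,5], [0,3,4], [0,3,5], [1,2,4], [1,2,5], [1,3,4], [1,3,5]

so the chain groups are C_0 ≅ Z^6, C_1 ≅ Z^12, C_2 ≅ Z^8.

The boundary map ∂_1: C_1 → C_0 maps an edge to its endpoints' difference, ∂[p,q] = q − p. For instance
  ∂[1,4] = [4] − [1].
As a 6×12 matrix over Z this has rank 5, with invariant factors (1,1,1,1,1).

∂_2: C_2 → C_1 acts by ∂[p,q,r] = [q,r] − [p,r] + [p,q]. For instance
  ∂[0,3,5] = [3,5] − [0,5] + [0,3],
  ∂[1,3,4] = [3,4] − [1,4] + [1,3].
The 12×8 boundary matrix has rank 7 and Smith normal form diag(1,1,1,1,1,1,1).

Computing H_k = (kernel of ∂_k) / (image of ∂_{k+1}):

  H_0: rank C_0 − rank ∂_1 = 6 − 5 = 1, and the invariant factors of ∂_1 are all 1, so H_0 ≅ Z.
  H_1: rank ker ∂_1 − rank ∂_2 = (12 − 5) − 7 = 0, and the invariant factors of ∂_2 are all 1, so H_1 ≅ 0.
  H_2: rank ker ∂_2 − rank ∂_3 = (8 − 7) − 0 = 1, and there is no ∂_3, so H_2 ≅ Z.

H_0 = Z,  H_1 = 0,  H_2 = Z.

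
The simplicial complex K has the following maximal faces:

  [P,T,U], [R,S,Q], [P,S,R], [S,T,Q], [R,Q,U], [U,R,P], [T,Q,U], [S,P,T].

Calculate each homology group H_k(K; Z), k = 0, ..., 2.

H_0 = Z,  H_1 = 0,  H_2 = Z.

We work with the vertex ordering P < Q < R < S < T < U. The simplices of K, each written with vertices in increasing order, are:

  0-simplices (6): P, Q, R, S, T, U
  1-simplices (12): PR, PS, PT, PU, QR, QS, QT, QU, RS, RU, ST, TU
  2-simplices (8): PRS, PRU, PST, PTU, QRS, QRU, QST, QTU

so the chain groups are C_0 ≅ Z^6, C_1 ≅ Z^12, C_2 ≅ Z^8.

The boundary map ∂_1: C_1 → C_0 is given by ∂[p,q] = [q] − [p]. For instance
  ∂ST = T − S.
The resulting 6×12 matrix has rank 5, and its Smith normal form has invariant factors (1,1,1,1,1).

∂_2: C_2 → C_1 sends each 2-simplex [p,q,r] to [q,r] − [p,r] + [p,q]. For instance
  ∂QRU = RU − QU + QR,
  ∂QTU = TU − QU + QT.
As a 12×8 matrix over Z this has rank 7, with invariant factors (1,1,1,1,1,1,1).

Reading off H_k = ker ∂_k / im ∂_{k+1}:

  H_0: rank C_0 − rank ∂_1 = 6 − 5 = 1, and the invariant factors of ∂_1 are all 1, so H_0 = Z.
  H_1: rank ker ∂_1 − rank ∂_2 = (12 − 5) − 7 = 0, and the invariant factors of ∂_2 are all 1, so H_1 = 0.
  H_2: rank ker ∂_2 − rank ∂_3 = (8 − 7) − 0 = 1, and there is no ∂_3, so H_2 = Z.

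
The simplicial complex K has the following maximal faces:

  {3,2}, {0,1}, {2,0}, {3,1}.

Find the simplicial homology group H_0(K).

Order the vertices as 0 < 1 < 2 < 3. Listing each simplex with vertices in this order, K has dimension 1 with simplices:

  0-simplices (4): [0], [1], [2], [3]
  1-simplices (4): [0,1], [0,2], [1,3], [2,3]

giving chain groups C_0 ≅ Z^4, C_1 ≅ Z^4.

Boundary ∂_1: C_1 → C_0 maps an edge to its endpoints' difference, ∂[p,q] = q − p. For instance
  ∂[0,2] = [2] − [0].
As a 4×4 matrix over Z this has rank 3, with invariant factors (1,1,1).

Now H_k = ker ∂_k / im ∂_{k+1}, so:

  H_0: rank C_0 − rank ∂_1 = 4 − 3 = 1, and the invariant factors of ∂_1 are all 1, so H_0 = Z.

H_0 = Z.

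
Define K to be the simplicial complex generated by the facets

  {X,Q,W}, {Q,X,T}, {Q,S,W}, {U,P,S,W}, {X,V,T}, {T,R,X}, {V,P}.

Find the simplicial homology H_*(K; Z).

We work with the vertex ordering P < Q < R < S < T < U < V < W < X. The simplices of K, each written with vertices in increasing order, are:

  0-simplices (9): P, Q, R, S, T, U, V, W, X
  1-simplices (17): PS, PU, PV, PW, QS, QT, QW, QX, RT, RX, SU, SW, TV, TX, UW, VX, WX
  2-simplices (9): PSU, PSW, PUW, QSW, QTX, QWX, RTX, SUW, TVX
  3-simplices (1): PSUW

giving chain groups C_0 ≅ Z^9, C_1 ≅ Z^17, C_2 ≅ Z^9, C_3 ≅ Z^1.

Boundary ∂_1: C_1 → C_0 sends each edge [p,q] (with p < q) to q − p. For instance
  ∂PS = S − P.
This gives a 9×17 integer matrix of rank 8; reducing to Smith normal form yields diagonal entries (1,1,1,1,1,1,1,1).

∂_2: C_2 → C_1 sends each 2-simplex [p,q,r] to [q,r] − [p,r] + [p,q]. For instance
  ∂PUW = UW − PW + PU,
  ∂TVX = VX − TX + TV.
The resulting 17×9 matrix has rank 8, and its Smith normal form has invariant factors (1,1,1,1,1,1,1,1).

∂_3: C_3 → C_2 sends each 3-simplex σ to the alternating sum Σ_i (−1)^i (σ with its i-th vertex removed). For instance
  ∂PSUW = SUW − PUW + PSW − PSU.
The 9×1 boundary matrix has rank 1 and Smith normal form diag(1).

Reading off H_k = ker ∂_k / im ∂_{k+1}:

  H_0: rank C_0 − rank ∂_1 = 9 − 8 = 1, and the invariant factors of ∂_1 are all 1, so H_0 ≅ Z.
  H_1: rank ker ∂_1 − rank ∂_2 = (17 − 8) − 8 = 1, and the invariant factors of ∂_2 are all 1, so H_1 ≅ Z.
  H_2: rank ker ∂_2 − rank ∂_3 = (9 − 8) − 1 = 0, and the invariant factors of ∂_3 are all 1, so H_2 ≅ 0.
  H_3: rank ker ∂_3 − rank ∂_4 = (1 − 1) − 0 = 0, and there is no ∂_4, so H_3 ≅ 0.

H_0 = Z,  H_1 = Z,  H_2 = 0,  H_3 = 0.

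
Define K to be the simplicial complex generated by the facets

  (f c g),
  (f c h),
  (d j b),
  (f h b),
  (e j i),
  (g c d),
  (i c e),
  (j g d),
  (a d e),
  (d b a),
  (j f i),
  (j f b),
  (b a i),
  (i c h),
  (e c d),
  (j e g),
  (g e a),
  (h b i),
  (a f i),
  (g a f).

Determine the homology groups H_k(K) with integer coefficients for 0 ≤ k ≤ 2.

We work with the vertex ordering a < b < c < d < e < f < g < h < i < j. The simplices of K, each written with vertices in increasing order, are:

  0-simplices (10): a, b, c, d, e, f, g, h, i, j
  1-simplices (30): ab, ad, ae, af, ag, ai, bd, bf, bh, bi, bj, cd, ce, cf, cg, ch, ci, de, dg, dj, eg, ei, ej, fg, fh, fi, fj, gj, hi, ij
  2-simplices (20): abd, abi, ade, aeg, afg, afi, bdj, bfh, bfj, bhi, cde, cdg, cei, cfg, cfh, chi, dgj, egj, eij, fij

Hence C_0 ≅ Z^10, C_1 ≅ Z^30, C_2 ≅ Z^20.

The boundary map ∂_1: C_1 → C_0 maps an edge to its endpoints' difference, ∂[p,q] = q − p. For instance
  ∂eg = g − e.
As a 10×30 matrix over Z this has rank 9, with invariant factors (1,1,1,1,1,1,1,1,1).

The boundary map ∂_2: C_2 → C_1 sends each 2-simplex [p,q,r] to [q,r] − [p,r] + [p,q]. For instance
  ∂cdg = dg − cg + cd,
  ∂cde = de − ce + cd.
The 30×20 boundary matrix has rank 20 and Smith normal form diag(1,1,1,1,1,1,1,1,1,1,1,1,1,1,1,1,1,1,1,2).

From H_k ≅ ker(∂_k) / im(∂_{k+1}) we obtain:

  H_0: rank C_0 − rank ∂_1 = 10 − 9 = 1, and the invariant factors of ∂_1 are all 1, so H_0 = Z.
  H_1: rank ker ∂_1 − rank ∂_2 = (30 − 9) − 20 = 1, and ∂_2 has invariant factor 2 > 1, so H_1 = Z ⊕ Z_2.
  H_2: rank ker ∂_2 − rank ∂_3 = (20 − 20) − 0 = 0, and there is no ∂_3, so H_2 = 0.

(K is a triangulation of the Klein bottle.)

H_0 ≅ Z,  H_1 ≅ Z ⊕ Z_2,  H_2 = 0.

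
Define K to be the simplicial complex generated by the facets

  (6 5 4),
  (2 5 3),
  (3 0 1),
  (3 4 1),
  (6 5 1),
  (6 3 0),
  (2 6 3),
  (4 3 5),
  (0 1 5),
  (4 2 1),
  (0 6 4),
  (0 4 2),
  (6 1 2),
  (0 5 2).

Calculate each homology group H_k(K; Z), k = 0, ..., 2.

We work with the vertex ordering 0 < 1 < 2 < 3 < 4 < 5 < 6. The simplices of K, each written with vertices in increasing order, are:

  0-simplices (7): [0], [1], [2], [3], [4], [5], [6]
  1-simplices (21): [0,1], [0,2], [0,3], [0,4], [0,5], [0,6], [1,2], [1,3], [1,4], [1,5], [1,6], [2,3], [2,4], [2,5], [2,6], [3,4], [3,5], [3,6], [4,5], [4,6], [5,6]
  2-simplices (14): [0,1,3], [0,1,5], [0,2,4], [0,2,5], [0,3,6], [0,4,6], [1,2,4], [1,2,6], [1,3,4], [1,5,6], [2,3,5], [2,3,6], [3,4,5], [4,5,6]

Hence C_0 ≅ Z^7, C_1 ≅ Z^21, C_2 ≅ Z^14.

Boundary ∂_1: C_1 → C_0 is given by ∂[p,q] = [q] − [p].
This gives a 7×21 integer matrix of rank 6; reducing to Smith normal form yields diagonal entries (1,1,1,1,1,1).

Boundary ∂_2: C_2 → C_1 maps a triangle to the signed sum of its edges. For instance
  ∂[2,3,6] = [3,6] − [2,6] + [2,3],
  ∂[1,5,6] = [5,6] − [1,6] + [1,5].
This gives a 21×14 integer matrix of rank 13; reducing to Smith normal form yields diagonal entries (1,1,1,1,1,1,1,1,1,1,1,1,1).

Now H_k = ker ∂_k / im ∂_{k+1}, so:

  H_0: rank C_0 − rank ∂_1 = 7 − 6 = 1, and the invariant factors of ∂_1 are all 1, so H_0 = Z.
  H_1: rank ker ∂_1 − rank ∂_2 = (21 − 6) − 13 = 2, and the invariant factors of ∂_2 are all 1, so H_1 = Z^2.
  H_2: rank ker ∂_2 − rank ∂_3 = (14 − 13) − 0 = 1, and there is no ∂_3, so H_2 = Z.

As a check, the Euler characteristic is 7 − 21 + 14 = 0, which agrees with 1 − 2 + 1 = 0.

H_0 = Z,  H_1 = Z^2,  H_2 = Z.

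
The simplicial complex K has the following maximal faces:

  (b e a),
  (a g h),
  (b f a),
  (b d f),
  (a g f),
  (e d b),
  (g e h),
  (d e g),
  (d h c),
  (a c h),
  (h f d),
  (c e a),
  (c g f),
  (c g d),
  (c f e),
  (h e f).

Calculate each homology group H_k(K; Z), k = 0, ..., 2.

Fix the vertex order a < b < c < d < e < f < g < h and write every simplex with vertices in increasing order. Then dim K = 2 and the simplices of K are:

  0-simplices (8): a, b, c, d, e, f, g, h
  1-simplices (24): ab, ac, ae, af, ag, ah, bd, be, bf, cd, ce, cf, cg, ch, de, df, dg, dh, ef, eg, eh, fg, fh, gh
  2-simplices (16): abe, abf, ace, ach, afg, agh, bde, bdf, cdg, cdh, cef, cfg, deg, dfh, efh, egh

Hence C_0 ≅ Z^8, C_1 ≅ Z^24, C_2 ≅ Z^16.

Boundary ∂_1: C_1 → C_0 is given by ∂[p,q] = [q] − [p].
As a 8×24 matrix over Z this has rank 7, with invariant factors (1,1,1,1,1,1,1).

The boundary map ∂_2: C_2 → C_1 sends each 2-simplex [p,q,r] to [q,r] − [p,r] + [p,q]. For instance
  ∂cfg = fg − cg + cf,
  ∂cef = ef − cf + ce.
This gives a 24×16 integer matrix of rank 15; reducing to Smith normal form yields diagonal entries (1,1,1,1,1,1,1,1,1,1,1,1,1,1,1).

Now H_k = ker ∂_k / im ∂_{k+1}, so:

  H_0: rank C_0 − rank ∂_1 = 8 − 7 = 1, and the invariant factors of ∂_1 are all 1, so H_0 = Z.
  H_1: rank ker ∂_1 − rank ∂_2 = (24 − 7) − 15 = 2, and the invariant factors of ∂_2 are all 1, so H_1 = Z^2.
  H_2: rank ker ∂_2 − rank ∂_3 = (16 − 15) − 0 = 1, and there is no ∂_3, so H_2 = Z.

As a check, the Euler characteristic is 8 − 24 + 16 = 0, which agrees with 1 − 2 + 1 = 0.

H_0 = Z,  H_1 = Z^2,  H_2 = Z.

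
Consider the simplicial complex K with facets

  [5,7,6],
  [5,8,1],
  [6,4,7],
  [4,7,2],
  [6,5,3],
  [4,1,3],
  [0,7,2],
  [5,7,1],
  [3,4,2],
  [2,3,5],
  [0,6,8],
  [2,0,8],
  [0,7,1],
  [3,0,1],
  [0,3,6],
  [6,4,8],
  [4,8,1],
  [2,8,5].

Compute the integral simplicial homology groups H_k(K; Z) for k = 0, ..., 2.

H_0 = Z,  H_1 = Z^2,  H_2 = Z.

Take the total order 0 < 1 < 2 < 3 < 4 < 5 < 6 < 7 < 8 on the vertex set. Then K (dimension 2) consists of the simplices:

  0-simplices (9): [0], [1], [2], [3], [4], [5], [6], [7], [8]
  1-simplices (27): (27 of them)
  2-simplices (18): [0,1,3], [0,1,7], [0,2,7], [0,2,8], [0,3,6], [0,6,8], [1,3,4], [1,4,8], [1,5,7], [1,5,8], [2,3,4], [2,3,5], [2,4,7], [2,5,8], [3,5,6], [4,6,7], [4,6,8], [5,6,7]

so the chain groups are C_0 ≅ Z^9, C_1 ≅ Z^27, C_2 ≅ Z^18.

The boundary map ∂_1: C_1 → C_0 maps an edge to its endpoints' difference, ∂[p,q] = q − p. For instance
  ∂[1,4] = [4] − [1].
The resulting 9×27 matrix has rank 8, and its Smith normal form has invariant factors (1,1,1,1,1,1,1,1).

The boundary map ∂_2: C_2 → C_1 sends each 2-simplex [p,q,r] to [q,r] − [p,r] + [p,q]. For instance
  ∂[2,3,4] = [3,4] − [2,4] + [2,3],
  ∂[5,6,7] = [6,7] − [5,7] + [5,6].
This gives a 27×18 integer matrix of rank 17; reducing to Smith normal form yields diagonal entries (1,1,1,1,1,1,1,1,1,1,1,1,1,1,1,1,1).

Now H_k = ker ∂_k / im ∂_{k+1}, so:

  H_0: rank C_0 − rank ∂_1 = 9 − 8 = 1, and the invariant factors of ∂_1 are all 1, so H_0 = Z.
  H_1: rank ker ∂_1 − rank ∂_2 = (27 − 8) − 17 = 2, and the invariant factors of ∂_2 are all 1, so H_1 = Z^2.
  H_2: rank ker ∂_2 − rank ∂_3 = (18 − 17) − 0 = 1, and there is no ∂_3, so H_2 = Z.

As a check, the Euler characteristic is 9 − 27 + 18 = 0, which agrees with 1 − 2 + 1 = 0.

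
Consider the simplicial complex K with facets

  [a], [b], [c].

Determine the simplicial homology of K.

H_0 = Z^3.

K has 3 vertices.
rank ∂_0 = 0, rank ∂_1 = 0 ⇒ b_0 = 3 − 0 − 0 = 3. So H_0 ≅ Z^3.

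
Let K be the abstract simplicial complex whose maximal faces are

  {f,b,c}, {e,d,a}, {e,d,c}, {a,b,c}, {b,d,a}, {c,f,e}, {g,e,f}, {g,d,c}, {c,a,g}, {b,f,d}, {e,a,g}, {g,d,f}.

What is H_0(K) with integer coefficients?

H_0 = Z.

K has 7 vertices, 18 edges, 12 triangles.
rank ∂_0 = 0, rank ∂_1 = 6 ⇒ b_0 = 7 − 0 − 6 = 1; all invariant factors of ∂_1 are 1 so no torsion. So H_0 = Z.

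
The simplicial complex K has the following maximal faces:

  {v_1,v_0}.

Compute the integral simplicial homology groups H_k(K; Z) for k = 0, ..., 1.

H_0 = Z,  H_1 = 0.

Order the vertices as v_0 < v_1. Listing each simplex with vertices in this order, K has dimension 1 with simplices:

  0-simplices (2): [v_0], [v_1]
  1-simplices (1): [v_0,v_1]

giving chain groups C_0 ≅ Z^2, C_1 ≅ Z^1.

The boundary map ∂_1: C_1 → C_0 sends each edge [p,q] (with p < q) to q − p. For instance
  ∂[v_0,v_1] = [v_1] − [v_0].
This gives a 2×1 integer matrix of rank 1; reducing to Smith normal form yields diagonal entries (1).

Computing H_k = (kernel of ∂_k) / (image of ∂_{k+1}):

  H_0: rank C_0 − rank ∂_1 = 2 − 1 = 1, and the invariant factors of ∂_1 are all 1, so H_0 ≅ Z.
  H_1: rank ker ∂_1 − rank ∂_2 = (1 − 1) − 0 = 0, and there is no ∂_2, so H_1 ≅ 0.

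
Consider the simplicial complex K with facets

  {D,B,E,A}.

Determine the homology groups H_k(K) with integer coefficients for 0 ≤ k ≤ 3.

Order the vertices as A < B < D < E. Listing each simplex with vertices in this order, K has dimension 3 with simplices:

  0-simplices (4): A, B, D, E
  1-simplices (6): AB, AD, AE, BD, BE, DE
  2-simplices (4): ABD, ABE, ADE, BDE
  3-simplices (1): ABDE

Hence C_0 ≅ Z^4, C_1 ≅ Z^6, C_2 ≅ Z^4, C_3 ≅ Z^1.

∂_1: C_1 → C_0 sends each edge [p,q] (with p < q) to q − p. For instance
  ∂BD = D − B.
This gives a 4×6 integer matrix of rank 3; reducing to Smith normal form yields diagonal entries (1,1,1).

∂_2: C_2 → C_1 maps a triangle to the signed sum of its edges. For instance
  ∂ABD = BD − AD + AB,
  ∂ABE = BE − AE + AB.
As a 6×4 matrix over Z this has rank 3, with invariant factors (1,1,1).

Boundary ∂_3: C_3 → C_2 sends each 3-simplex σ to the alternating sum Σ_i (−1)^i (σ with its i-th vertex removed). For instance
  ∂ABDE = BDE − ADE + ABE − ABD.
This gives a 4×1 integer matrix of rank 1; reducing to Smith normal form yields diagonal entries (1).

Computing H_k = (kernel of ∂_k) / (image of ∂_{k+1}):

  H_0: rank C_0 − rank ∂_1 = 4 − 3 = 1, and the invariant factors of ∂_1 are all 1, so H_0 ≅ Z.
  H_1: rank ker ∂_1 − rank ∂_2 = (6 − 3) − 3 = 0, and the invariant factors of ∂_2 are all 1, so H_1 ≅ 0.
  H_2: rank ker ∂_2 − rank ∂_3 = (4 − 3) − 1 = 0, and the invariant factors of ∂_3 are all 1, so H_2 ≅ 0.
  H_3: rank ker ∂_3 − rank ∂_4 = (1 − 1) − 0 = 0, and there is no ∂_4, so H_3 ≅ 0.

H_0 ≅ Z,  H_1 = 0,  H_2 = 0,  H_3 = 0.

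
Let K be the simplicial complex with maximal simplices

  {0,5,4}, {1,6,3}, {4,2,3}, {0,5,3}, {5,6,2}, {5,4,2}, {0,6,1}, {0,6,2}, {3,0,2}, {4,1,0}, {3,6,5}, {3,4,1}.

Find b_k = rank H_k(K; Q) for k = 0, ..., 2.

b_0 = 1, b_1 = 0, b_2 = 0.

Order the vertices as 0 < 1 < 2 < 3 < 4 < 5 < 6. Listing each simplex with vertices in this order, K has dimension 2 with simplices:

  0-simplices (7): [0], [1], [2], [3], [4], [5], [6]
  1-simplices (18): [0,1], [0,2], [0,3], [0,4], [0,5], [0,6], [1,3], [1,4], [1,6], [2,3], [2,4], [2,5], [2,6], [3,4], [3,5], [3,6], [4,5], [5,6]
  2-simplices (12): [0,1,4], [0,1,6], [0,2,3], [0,2,6], [0,3,5], [0,4,5], [1,3,4], [1,3,6], [2,3,4], [2,4,5], [2,5,6], [3,5,6]

Hence C_0 ≅ Z^7, C_1 ≅ Z^18, C_2 ≅ Z^12.

∂_1: C_1 → C_0 sends each edge [p,q] (with p < q) to q − p. For instance
  ∂[2,6] = [6] − [2].
The resulting 7×18 matrix has rank 6, and its Smith normal form has invariant factors (1,1,1,1,1,1).

The boundary map ∂_2: C_2 → C_1 acts by ∂[p,q,r] = [q,r] − [p,r] + [p,q]. For instance
  ∂[0,1,6] = [1,6] − [0,6] + [0,1],
  ∂[2,5,6] = [5,6] − [2,6] + [2,5].
The 18×12 boundary matrix has rank 12 and Smith normal form diag(1,1,1,1,1,1,1,1,1,1,1,2).

Computing H_k = (kernel of ∂_k) / (image of ∂_{k+1}):

  H_0: rank C_0 − rank ∂_1 = 7 − 6 = 1, and the invariant factors of ∂_1 are all 1, so H_0 = Z.
  H_1: rank ker ∂_1 − rank ∂_2 = (18 − 6) − 12 = 0, and ∂_2 has invariant factor 2 > 1, so H_1 = Z/2.
  H_2: rank ker ∂_2 − rank ∂_3 = (12 − 12) − 0 = 0, and there is no ∂_3, so H_2 = 0.

As a check, the Euler characteristic is 7 − 18 + 12 = 1, which agrees with 1 − 0 + 0 = 1.
(K is a triangulation of the real projective plane RP^2.)

Hence the Betti numbers are b_0 = 1, b_1 = 0, b_2 = 0.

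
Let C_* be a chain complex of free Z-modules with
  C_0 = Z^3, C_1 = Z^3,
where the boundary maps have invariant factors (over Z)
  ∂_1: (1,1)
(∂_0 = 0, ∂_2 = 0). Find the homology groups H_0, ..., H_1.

H_0 ≅ Z,  H_1 ≅ Z.

H_0: b_0 = 3 − 0 − 2 = 1; torsion from ∂_1 factors > 1: none. So H_0 ≅ Z.
H_1: b_1 = 3 − 2 − 0 = 1; torsion from ∂_2 factors > 1: none. So H_1 ≅ Z.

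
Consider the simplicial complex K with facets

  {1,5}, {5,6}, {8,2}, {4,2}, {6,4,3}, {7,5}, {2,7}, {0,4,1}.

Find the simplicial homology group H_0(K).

H_0 = Z.

K has 9 vertices, 12 edges, 2 triangles.
rank ∂_0 = 0, rank ∂_1 = 8 ⇒ b_0 = 9 − 0 − 8 = 1; all invariant factors of ∂_1 are 1 so no torsion. So H_0 = Z.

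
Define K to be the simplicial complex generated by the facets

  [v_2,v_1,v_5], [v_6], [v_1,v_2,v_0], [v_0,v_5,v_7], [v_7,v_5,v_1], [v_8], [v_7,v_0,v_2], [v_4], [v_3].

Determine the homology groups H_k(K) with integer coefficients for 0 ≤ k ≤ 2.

H_0 = Z^5,  H_1 = Z,  H_2 = 0.

K has 9 vertices, 10 edges, 5 triangles.
rank ∂_0 = 0, rank ∂_1 = 4 ⇒ b_0 = 9 − 0 − 4 = 5; all invariant factors of ∂_1 are 1 so no torsion. So H_0 ≅ Z^5.
rank ∂_1 = 4, rank ∂_2 = 5 ⇒ b_1 = 10 − 4 − 5 = 1; all invariant factors of ∂_2 are 1 so no torsion. So H_1 ≅ Z.
rank ∂_2 = 5, rank ∂_3 = 0 ⇒ b_2 = 5 − 5 − 0 = 0. So H_2 ≅ 0.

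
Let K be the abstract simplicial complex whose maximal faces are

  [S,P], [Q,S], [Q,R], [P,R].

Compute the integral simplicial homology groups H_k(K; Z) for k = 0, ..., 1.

Order the vertices as P < Q < R < S. Listing each simplex with vertices in this order, K has dimension 1 with simplices:

  0-simplices (4): P, Q, R, S
  1-simplices (4): PR, PS, QR, QS

giving chain groups C_0 ≅ Z^4, C_1 ≅ Z^4.

The boundary map ∂_1: C_1 → C_0 is given by ∂[p,q] = [q] − [p]. For instance
  ∂PS = S − P.
The 4×4 boundary matrix has rank 3 and Smith normal form diag(1,1,1).

Now H_k = ker ∂_k / im ∂_{k+1}, so:

  H_0: rank C_0 − rank ∂_1 = 4 − 3 = 1, and the invariant factors of ∂_1 are all 1, so H_0 = Z.
  H_1: rank ker ∂_1 − rank ∂_2 = (4 − 3) − 0 = 1, and there is no ∂_2, so H_1 = Z.

H_0 ≅ Z,  H_1 ≅ Z.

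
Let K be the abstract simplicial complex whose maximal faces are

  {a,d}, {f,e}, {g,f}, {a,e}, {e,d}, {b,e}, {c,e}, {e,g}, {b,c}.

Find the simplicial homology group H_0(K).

H_0 ≅ Z.

Fix the vertex order a < b < c < d < e < f < g and write every simplex with vertices in increasing order. Then dim K = 1 and the simplices of K are:

  0-simplices (7): a, b, c, d, e, f, g
  1-simplices (9): ad, ae, bc, be, ce, de, ef, eg, fg

so the chain groups are C_0 ≅ Z^7, C_1 ≅ Z^9.

∂_1: C_1 → C_0 sends each edge [p,q] (with p < q) to q − p.
As a 7×9 matrix over Z this has rank 6, with invariant factors (1,1,1,1,1,1).

Reading off H_k = ker ∂_k / im ∂_{k+1}:

  H_0: rank C_0 − rank ∂_1 = 7 − 6 = 1, and the invariant factors of ∂_1 are all 1, so H_0 = Z.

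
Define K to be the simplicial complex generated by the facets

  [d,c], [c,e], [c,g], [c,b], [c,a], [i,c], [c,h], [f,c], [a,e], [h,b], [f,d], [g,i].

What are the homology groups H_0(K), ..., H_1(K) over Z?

Fix the vertex order a < b < c < d < e < f < g < h < i and write every simplex with vertices in increasing order. Then dim K = 1 and the simplices of K are:

  0-simplices (9): a, b, c, d, e, f, g, h, i
  1-simplices (12): ac, ae, bc, bh, cd, ce, cf, cg, ch, ci, df, gi

Hence C_0 ≅ Z^9, C_1 ≅ Z^12.

Boundary ∂_1: C_1 → C_0 is given by ∂[p,q] = [q] − [p].
The resulting 9×12 matrix has rank 8, and its Smith normal form has invariant factors (1,1,1,1,1,1,1,1).

Now H_k = ker ∂_k / im ∂_{k+1}, so:

  H_0: rank C_0 − rank ∂_1 = 9 − 8 = 1, and the invariant factors of ∂_1 are all 1, so H_0 = Z.
  H_1: rank ker ∂_1 − rank ∂_2 = (12 − 8) − 0 = 4, and there is no ∂_2, so H_1 = Z^4.

As a check, the Euler characteristic is 9 − 12 = -3, which agrees with 1 − 4 = -3.
(K is a triangulation of a wedge of 4 circles.)

H_0 = Z,  H_1 = Z^4.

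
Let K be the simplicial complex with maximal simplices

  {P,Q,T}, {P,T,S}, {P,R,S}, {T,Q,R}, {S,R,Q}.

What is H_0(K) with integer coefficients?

Fix the vertex order P < Q < R < S < T and write every simplex with vertices in increasing order. Then dim K = 2 and the simplices of K are:

  0-simplices (5): P, Q, R, S, T
  1-simplices (10): PQ, PR, PS, PT, QR, QS, QT, RS, RT, ST
  2-simplices (5): PQT, PRS, PST, QRS, QRT

giving chain groups C_0 ≅ Z^5, C_1 ≅ Z^10, C_2 ≅ Z^5.

Boundary ∂_1: C_1 → C_0 sends each edge [p,q] (with p < q) to q − p. For instance
  ∂ST = T − S.
As a 5×10 matrix over Z this has rank 4, with invariant factors (1,1,1,1).

Boundary ∂_2: C_2 → C_1 sends each 2-simplex [p,q,r] to [q,r] − [p,r] + [p,q]. For instance
  ∂QRT = RT − QT + QR,
  ∂PST = ST − PT + PS.
This gives a 10×5 integer matrix of rank 5; reducing to Smith normal form yields diagonal entries (1,1,1,1,1).

Computing H_k = (kernel of ∂_k) / (image of ∂_{k+1}):

  H_0: rank C_0 − rank ∂_1 = 5 − 4 = 1, and the invariant factors of ∂_1 are all 1, so H_0 = Z.

(K is a triangulation of the Möbius band.)

H_0 ≅ Z.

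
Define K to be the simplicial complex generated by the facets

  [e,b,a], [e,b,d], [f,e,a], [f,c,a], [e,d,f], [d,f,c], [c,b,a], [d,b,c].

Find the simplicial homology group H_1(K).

H_1 ≅ 0.

Fix the vertex order a < b < c < d < e < f and write every simplex with vertices in increasing order. Then dim K = 2 and the simplices of K are:

  0-simplices (6): a, b, c, d, e, f
  1-simplices (12): ab, ac, ae, af, bc, bd, be, cd, cf, de, df, ef
  2-simplices (8): abc, abe, acf, aef, bcd, bde, cdf, def

Hence C_0 ≅ Z^6, C_1 ≅ Z^12, C_2 ≅ Z^8.

∂_1: C_1 → C_0 is given by ∂[p,q] = [q] − [p]. For instance
  ∂ab = b − a.
The resulting 6×12 matrix has rank 5, and its Smith normal form has invariant factors (1,1,1,1,1).

The boundary map ∂_2: C_2 → C_1 acts by ∂[p,q,r] = [q,r] − [p,r] + [p,q]. For instance
  ∂bcd = cd − bd + bc,
  ∂abc = bc − ac + ab.
This gives a 12×8 integer matrix of rank 7; reducing to Smith normal form yields diagonal entries (1,1,1,1,1,1,1).

Computing H_k = (kernel of ∂_k) / (image of ∂_{k+1}):

  H_1: rank ker ∂_1 − rank ∂_2 = (12 − 5) − 7 = 0, and the invariant factors of ∂_2 are all 1, so H_1 = 0.

(K is a triangulation of the 2-sphere S^2.)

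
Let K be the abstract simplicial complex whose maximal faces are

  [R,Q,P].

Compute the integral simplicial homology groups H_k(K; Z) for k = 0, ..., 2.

Take the total order P < Q < R on the vertex set. Then K (dimension 2) consists of the simplices:

  0-simplices (3): P, Q, R
  1-simplices (3): PQ, PR, QR
  2-simplices (1): PQR

giving chain groups C_0 ≅ Z^3, C_1 ≅ Z^3, C_2 ≅ Z^1.

Boundary ∂_1: C_1 → C_0 is given by ∂[p,q] = [q] − [p].
The resulting 3×3 matrix has rank 2, and its Smith normal form has invariant factors (1,1).

Boundary ∂_2: C_2 → C_1 sends each 2-simplex [p,q,r] to [q,r] − [p,r] + [p,q]. For instance
  ∂PQR = QR − PR + PQ.
The 3×1 boundary matrix has rank 1 and Smith normal form diag(1).

Reading off H_k = ker ∂_k / im ∂_{k+1}:

  H_0: rank C_0 − rank ∂_1 = 3 − 2 = 1, and the invariant factors of ∂_1 are all 1, so H_0 ≅ Z.
  H_1: rank ker ∂_1 − rank ∂_2 = (3 − 2) − 1 = 0, and the invariant factors of ∂_2 are all 1, so H_1 ≅ 0.
  H_2: rank ker ∂_2 − rank ∂_3 = (1 − 1) − 0 = 0, and there is no ∂_3, so H_2 ≅ 0.

(K is a triangulation of the 2-simplex.)

H_0 ≅ Z,  H_1 = 0,  H_2 = 0.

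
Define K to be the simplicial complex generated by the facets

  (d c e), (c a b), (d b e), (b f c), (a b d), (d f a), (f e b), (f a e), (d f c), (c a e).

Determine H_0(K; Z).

H_0 = Z.

Fix the vertex order a < b < c < d < e < f and write every simplex with vertices in increasing order. Then dim K = 2 and the simplices of K are:

  0-simplices (6): a, b, c, d, e, f
  1-simplices (15): ab, ac, ad, ae, af, bc, bd, be, bf, cd, ce, cf, de, df, ef
  2-simplices (10): abc, abd, ace, adf, aef, bcf, bde, bef, cde, cdf

giving chain groups C_0 ≅ Z^6, C_1 ≅ Z^15, C_2 ≅ Z^10.

∂_1: C_1 → C_0 sends each edge [p,q] (with p < q) to q − p. For instance
  ∂cf = f − c.
As a 6×15 matrix over Z this has rank 5, with invariant factors (1,1,1,1,1).

∂_2: C_2 → C_1 maps a triangle to the signed sum of its edges. For instance
  ∂abd = bd − ad + ab,
  ∂bcf = cf − bf + bc.
The 15×10 boundary matrix has rank 10 and Smith normal form diag(1,1,1,1,1,1,1,1,1,2).

Now H_k = ker ∂_k / im ∂_{k+1}, so:

  H_0: rank C_0 − rank ∂_1 = 6 − 5 = 1, and the invariant factors of ∂_1 are all 1, so H_0 ≅ Z.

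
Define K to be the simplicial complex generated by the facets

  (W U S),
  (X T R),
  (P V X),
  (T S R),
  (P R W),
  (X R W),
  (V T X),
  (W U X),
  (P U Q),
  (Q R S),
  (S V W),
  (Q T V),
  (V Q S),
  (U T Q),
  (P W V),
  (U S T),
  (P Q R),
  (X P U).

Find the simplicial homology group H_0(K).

Fix the vertex order P < Q < R < S < T < U < V < W < X and write every simplex with vertices in increasing order. Then dim K = 2 and the simplices of K are:

  0-simplices (9): P, Q, R, S, T, U, V, W, X
  1-simplices (27): PQ, PR, PU, PV, PW, PX, QR, QS, QT, QU, QV, RS, RT, RW, RX, ST, SU, SV, SW, TU, TV, TX, UW, UX, VW, VX, WX
  2-simplices (18): PQR, PQU, PRW, PUX, PVW, PVX, QRS, QSV, QTU, QTV, RST, RTX, RWX, STU, SUW, SVW, TVX, UWX

giving chain groups C_0 ≅ Z^9, C_1 ≅ Z^27, C_2 ≅ Z^18.

∂_1: C_1 → C_0 maps an edge to its endpoints' difference, ∂[p,q] = q − p. For instance
  ∂RX = X − R.
The 9×27 boundary matrix has rank 8 and Smith normal form diag(1,1,1,1,1,1,1,1).

The boundary map ∂_2: C_2 → C_1 acts by ∂[p,q,r] = [q,r] − [p,r] + [p,q]. For instance
  ∂PRW = RW − PW + PR,
  ∂QTV = TV − QV + QT.
This gives a 27×18 integer matrix of rank 18; reducing to Smith normal form yields diagonal entries (1,1,1,1,1,1,1,1,1,1,1,1,1,1,1,1,1,2).

From H_k ≅ ker(∂_k) / im(∂_{k+1}) we obtain:

  H_0: rank C_0 − rank ∂_1 = 9 − 8 = 1, and the invariant factors of ∂_1 are all 1, so H_0 = Z.

(K is a triangulation of the Klein bottle.)

H_0 = Z.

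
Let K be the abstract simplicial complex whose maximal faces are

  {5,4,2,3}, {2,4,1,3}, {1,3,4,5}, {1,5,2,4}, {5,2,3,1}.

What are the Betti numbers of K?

b_0 = 1, b_1 = 0, b_2 = 0, b_3 = 1.

Fix the vertex order 1 < 2 < 3 < 4 < 5 and write every simplex with vertices in increasing order. Then dim K = 3 and the simplices of K are:

  0-simplices (5): [1], [2], [3], [4], [5]
  1-simplices (10): [1,2], [1,3], [1,4], [1,5], [2,3], [2,4], [2,5], [3,4], [3,5], [4,5]
  2-simplices (10): [1,2,3], [1,2,4], [1,2,5], [1,3,4], [1,3,5], [1,4,5], [2,3,4], [2,3,5], [2,4,5], [3,4,5]
  3-simplices (5): [1,2,3,4], [1,2,3,5], [1,2,4,5], [1,3,4,5], [2,3,4,5]

so the chain groups are C_0 ≅ Z^5, C_1 ≅ Z^10, C_2 ≅ Z^10, C_3 ≅ Z^5.

The boundary map ∂_1: C_1 → C_0 sends each edge [p,q] (with p < q) to q − p.
The resulting 5×10 matrix has rank 4, and its Smith normal form has invariant factors (1,1,1,1).

∂_2: C_2 → C_1 maps a triangle to the signed sum of its edges. For instance
  ∂[1,3,5] = [3,5] − [1,5] + [1,3],
  ∂[1,4,5] = [4,5] − [1,5] + [1,4].
This gives a 10×10 integer matrix of rank 6; reducing to Smith normal form yields diagonal entries (1,1,1,1,1,1).

∂_3: C_3 → C_2 sends each 3-simplex σ to the alternating sum Σ_i (−1)^i (σ with its i-th vertex removed). For instance
  ∂[1,3,4,5] = [3,4,5] − [1,4,5] + [1,3,5] − [1,3,4],
  ∂[1,2,3,5] = [2,3,5] − [1,3,5] + [1,2,5] − [1,2,3].
The resulting 10×5 matrix has rank 4, and its Smith normal form has invariant factors (1,1,1,1).

Now H_k = ker ∂_k / im ∂_{k+1}, so:

  H_0: rank C_0 − rank ∂_1 = 5 − 4 = 1, and the invariant factors of ∂_1 are all 1, so H_0 ≅ Z.
  H_1: rank ker ∂_1 − rank ∂_2 = (10 − 4) − 6 = 0, and the invariant factors of ∂_2 are all 1, so H_1 ≅ 0.
  H_2: rank ker ∂_2 − rank ∂_3 = (10 − 6) − 4 = 0, and the invariant factors of ∂_3 are all 1, so H_2 ≅ 0.
  H_3: rank ker ∂_3 − rank ∂_4 = (5 − 4) − 0 = 1, and there is no ∂_4, so H_3 ≅ Z.

Hence the Betti numbers are b_0 = 1, b_1 = 0, b_2 = 0, b_3 = 1.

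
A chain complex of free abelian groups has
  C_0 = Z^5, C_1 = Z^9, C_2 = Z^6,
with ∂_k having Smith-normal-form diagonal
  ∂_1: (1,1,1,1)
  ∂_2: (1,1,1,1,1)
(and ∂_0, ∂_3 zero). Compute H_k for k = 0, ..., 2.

H_0: b_0 = 5 − 0 − 4 = 1; torsion from ∂_1 factors > 1: none. So H_0 ≅ Z.
H_1: b_1 = 9 − 4 − 5 = 0; torsion from ∂_2 factors > 1: none. So H_1 ≅ 0.
H_2: b_2 = 6 − 5 − 0 = 1; torsion from ∂_3 factors > 1: none. So H_2 ≅ Z.

H_0 ≅ Z,  H_1 = 0,  H_2 ≅ Z.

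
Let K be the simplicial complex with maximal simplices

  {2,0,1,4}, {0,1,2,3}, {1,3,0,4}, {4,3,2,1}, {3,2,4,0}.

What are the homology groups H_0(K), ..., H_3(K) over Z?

H_0 ≅ Z,  H_1 = 0,  H_2 = 0,  H_3 ≅ Z.

We work with the vertex ordering 0 < 1 < 2 < 3 < 4. The simplices of K, each written with vertices in increasing order, are:

  0-simplices (5): [0], [1], [2], [3], [4]
  1-simplices (10): [0,1], [0,2], [0,3], [0,4], [1,2], [1,3], [1,4], [2,3], [2,4], [3,4]
  2-simplices (10): [0,1,2], [0,1,3], [0,1,4], [0,2,3], [0,2,4], [0,3,4], [1,2,3], [1,2,4], [1,3,4], [2,3,4]
  3-simplices (5): [0,1,2,3], [0,1,2,4], [0,1,3,4], [0,2,3,4], [1,2,3,4]

Hence C_0 ≅ Z^5, C_1 ≅ Z^10, C_2 ≅ Z^10, C_3 ≅ Z^5.

The boundary map ∂_1: C_1 → C_0 maps an edge to its endpoints' difference, ∂[p,q] = q − p. For instance
  ∂[0,3] = [3] − [0].
The 5×10 boundary matrix has rank 4 and Smith normal form diag(1,1,1,1).

∂_2: C_2 → C_1 maps a triangle to the signed sum of its edges. For instance
  ∂[0,2,4] = [2,4] − [0,4] + [0,2],
  ∂[0,3,4] = [3,4] − [0,4] + [0,3].
As a 10×10 matrix over Z this has rank 6, with invariant factors (1,1,1,1,1,1).

Boundary ∂_3: C_3 → C_2 sends each 3-simplex σ to the alternating sum Σ_i (−1)^i (σ with its i-th vertex removed). For instance
  ∂[0,1,2,4] = [1,2,4] − [0,2,4] + [0,1,4] − [0,1,2],
  ∂[0,1,3,4] = [1,3,4] − [0,3,4] + [0,1,4] − [0,1,3].
The 10×5 boundary matrix has rank 4 and Smith normal form diag(1,1,1,1).

Now H_k = ker ∂_k / im ∂_{k+1}, so:

  H_0: rank C_0 − rank ∂_1 = 5 − 4 = 1, and the invariant factors of ∂_1 are all 1, so H_0 ≅ Z.
  H_1: rank ker ∂_1 − rank ∂_2 = (10 − 4) − 6 = 0, and the invariant factors of ∂_2 are all 1, so H_1 ≅ 0.
  H_2: rank ker ∂_2 − rank ∂_3 = (10 − 6) − 4 = 0, and the invariant factors of ∂_3 are all 1, so H_2 ≅ 0.
  H_3: rank ker ∂_3 − rank ∂_4 = (5 − 4) − 0 = 1, and there is no ∂_4, so H_3 ≅ Z.

(K is a triangulation of the 3-sphere S^3.)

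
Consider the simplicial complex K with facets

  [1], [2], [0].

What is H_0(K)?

H_0 = Z^3.

Take the total order 0 < 1 < 2 on the vertex set. Then K (dimension 0) consists of the simplices:

  0-simplices (3): [0], [1], [2]

Hence C_0 ≅ Z^3.

From H_k ≅ ker(∂_k) / im(∂_{k+1}) we obtain:

  H_0: rank C_0 − rank ∂_1 = 3 − 0 = 3, and there is no ∂_1, so H_0 ≅ Z^3.

(K is a triangulation of a set of 3 points.)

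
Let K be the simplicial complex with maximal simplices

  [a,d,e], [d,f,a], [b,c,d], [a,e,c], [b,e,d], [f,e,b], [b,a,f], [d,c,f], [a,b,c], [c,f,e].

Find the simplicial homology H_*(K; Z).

K has 6 vertices, 15 edges, 10 triangles.
rank ∂_0 = 0, rank ∂_1 = 5 ⇒ b_0 = 6 − 0 − 5 = 1; all invariant factors of ∂_1 are 1 so no torsion. So H_0 = Z.
rank ∂_1 = 5, rank ∂_2 = 10 ⇒ b_1 = 15 − 5 − 10 = 0; ∂_2 has invariant factor(s) [2] giving torsion. So H_1 = Z/2Z.
rank ∂_2 = 10, rank ∂_3 = 0 ⇒ b_2 = 10 − 10 − 0 = 0. So H_2 = 0.

H_0 ≅ Z,  H_1 ≅ Z/2Z,  H_2 = 0.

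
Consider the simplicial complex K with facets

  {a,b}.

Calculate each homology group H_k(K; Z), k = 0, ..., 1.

K has 2 vertices, 1 edge.
rank ∂_0 = 0, rank ∂_1 = 1 ⇒ b_0 = 2 − 0 − 1 = 1; all invariant factors of ∂_1 are 1 so no torsion. So H_0 ≅ Z.
rank ∂_1 = 1, rank ∂_2 = 0 ⇒ b_1 = 1 − 1 − 0 = 0. So H_1 ≅ 0.

H_0 ≅ Z,  H_1 = 0.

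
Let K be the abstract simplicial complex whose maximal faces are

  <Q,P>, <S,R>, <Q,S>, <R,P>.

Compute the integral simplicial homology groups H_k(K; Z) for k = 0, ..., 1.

H_0 ≅ Z,  H_1 ≅ Z.

We work with the vertex ordering P < Q < R < S. The simplices of K, each written with vertices in increasing order, are:

  0-simplices (4): P, Q, R, S
  1-simplices (4): PQ, PR, QS, RS

so the chain groups are C_0 ≅ Z^4, C_1 ≅ Z^4.

Boundary ∂_1: C_1 → C_0 sends each edge [p,q] (with p < q) to q − p. For instance
  ∂RS = S − R.
The 4×4 boundary matrix has rank 3 and Smith normal form diag(1,1,1).

Computing H_k = (kernel of ∂_k) / (image of ∂_{k+1}):

  H_0: rank C_0 − rank ∂_1 = 4 − 3 = 1, and the invariant factors of ∂_1 are all 1, so H_0 = Z.
  H_1: rank ker ∂_1 − rank ∂_2 = (4 − 3) − 0 = 1, and there is no ∂_2, so H_1 = Z.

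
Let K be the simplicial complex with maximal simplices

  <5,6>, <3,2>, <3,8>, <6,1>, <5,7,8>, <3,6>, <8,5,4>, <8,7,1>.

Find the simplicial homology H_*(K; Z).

H_0 ≅ Z,  H_1 ≅ Z^2,  H_2 = 0.

We work with the vertex ordering 1 < 2 < 3 < 4 < 5 < 6 < 7 < 8. The simplices of K, each written with vertices in increasing order, are:

  0-simplices (8): [1], [2], [3], [4], [5], [6], [7], [8]
  1-simplices (12): [1,6], [1,7], [1,8], [2,3], [3,6], [3,8], [4,5], [4,8], [5,6], [5,7], [5,8], [7,8]
  2-simplices (3): [1,7,8], [4,5,8], [5,7,8]

so the chain groups are C_0 ≅ Z^8, C_1 ≅ Z^12, C_2 ≅ Z^3.

Boundary ∂_1: C_1 → C_0 maps an edge to its endpoints' difference, ∂[p,q] = q − p. For instance
  ∂[1,6] = [6] − [1].
As a 8×12 matrix over Z this has rank 7, with invariant factors (1,1,1,1,1,1,1).

Boundary ∂_2: C_2 → C_1 acts by ∂[p,q,r] = [q,r] − [p,r] + [p,q]. For instance
  ∂[4,5,8] = [5,8] − [4,8] + [4,5],
  ∂[1,7,8] = [7,8] − [1,8] + [1,7].
As a 12×3 matrix over Z this has rank 3, with invariant factors (1,1,1).

Now H_k = ker ∂_k / im ∂_{k+1}, so:

  H_0: rank C_0 − rank ∂_1 = 8 − 7 = 1, and the invariant factors of ∂_1 are all 1, so H_0 = Z.
  H_1: rank ker ∂_1 − rank ∂_2 = (12 − 7) − 3 = 2, and the invariant factors of ∂_2 are all 1, so H_1 = Z^2.
  H_2: rank ker ∂_2 − rank ∂_3 = (3 − 3) − 0 = 0, and there is no ∂_3, so H_2 = 0.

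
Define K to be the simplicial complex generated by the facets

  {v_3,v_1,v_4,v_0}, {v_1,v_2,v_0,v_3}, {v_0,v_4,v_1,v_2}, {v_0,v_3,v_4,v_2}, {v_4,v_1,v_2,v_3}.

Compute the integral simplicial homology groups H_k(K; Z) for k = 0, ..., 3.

We work with the vertex ordering v_0 < v_1 < v_2 < v_3 < v_4. The simplices of K, each written with vertices in increasing order, are:

  0-simplices (5): [v_0], [v_1], [v_2], [v_3], [v_4]
  1-simplices (10): [v_0,v_1], [v_0,v_2], [v_0,v_3], [v_0,v_4], [v_1,v_2], [v_1,v_3], [v_1,v_4], [v_2,v_3], [v_2,v_4], [v_3,v_4]
  2-simplices (10): [v_0,v_1,v_2], [v_0,v_1,v_3], [v_0,v_1,v_4], [v_0,v_2,v_3], [v_0,v_2,v_4], [v_0,v_3,v_4], [v_1,v_2,v_3], [v_1,v_2,v_4], [v_1,v_3,v_4], [v_2,v_3,v_4]
  3-simplices (5): [v_0,v_1,v_2,v_3], [v_0,v_1,v_2,v_4], [v_0,v_1,v_3,v_4], [v_0,v_2,v_3,v_4], [v_1,v_2,v_3,v_4]

so the chain groups are C_0 ≅ Z^5, C_1 ≅ Z^10, C_2 ≅ Z^10, C_3 ≅ Z^5.

∂_1: C_1 → C_0 maps an edge to its endpoints' difference, ∂[p,q] = q − p. For instance
  ∂[v_3,v_4] = [v_4] − [v_3].
This gives a 5×10 integer matrix of rank 4; reducing to Smith normal form yields diagonal entries (1,1,1,1).

The boundary map ∂_2: C_2 → C_1 acts by ∂[p,q,r] = [q,r] − [p,r] + [p,q]. For instance
  ∂[v_0,v_3,v_4] = [v_3,v_4] − [v_0,v_4] + [v_0,v_3],
  ∂[v_0,v_2,v_4] = [v_2,v_4] − [v_0,v_4] + [v_0,v_2].
This gives a 10×10 integer matrix of rank 6; reducing to Smith normal form yields diagonal entries (1,1,1,1,1,1).

∂_3: C_3 → C_2 sends each 3-simplex σ to the alternating sum Σ_i (−1)^i (σ with its i-th vertex removed). For instance
  ∂[v_0,v_2,v_3,v_4] = [v_2,v_3,v_4] − [v_0,v_3,v_4] + [v_0,v_2,v_4] − [v_0,v_2,v_3],
  ∂[v_1,v_2,v_3,v_4] = [v_2,v_3,v_4] − [v_1,v_3,v_4] + [v_1,v_2,v_4] − [v_1,v_2,v_3].
This gives a 10×5 integer matrix of rank 4; reducing to Smith normal form yields diagonal entries (1,1,1,1).

Reading off H_k = ker ∂_k / im ∂_{k+1}:

  H_0: rank C_0 − rank ∂_1 = 5 − 4 = 1, and the invariant factors of ∂_1 are all 1, so H_0 ≅ Z.
  H_1: rank ker ∂_1 − rank ∂_2 = (10 − 4) − 6 = 0, and the invariant factors of ∂_2 are all 1, so H_1 ≅ 0.
  H_2: rank ker ∂_2 − rank ∂_3 = (10 − 6) − 4 = 0, and the invariant factors of ∂_3 are all 1, so H_2 ≅ 0.
  H_3: rank ker ∂_3 − rank ∂_4 = (5 − 4) − 0 = 1, and there is no ∂_4, so H_3 ≅ Z.

H_0 ≅ Z,  H_1 = 0,  H_2 = 0,  H_3 ≅ Z.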